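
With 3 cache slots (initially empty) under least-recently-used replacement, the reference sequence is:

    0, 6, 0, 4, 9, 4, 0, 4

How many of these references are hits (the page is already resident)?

4

0 → miss, frames {0}
6 → miss, frames {0,6}
0 → hit
4 → miss, frames {6,0,4}
9 → miss, evict 6, frames {0,4,9}
4 → hit
0 → hit
4 → hit
Hits: 4.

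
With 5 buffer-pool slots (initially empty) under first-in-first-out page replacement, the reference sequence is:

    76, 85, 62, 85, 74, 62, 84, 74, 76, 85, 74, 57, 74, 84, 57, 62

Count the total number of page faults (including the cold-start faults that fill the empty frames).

6

76 → fault, frames {76}
85 → fault, frames {76,85}
62 → fault, frames {76,85,62}
85 → hit
74 → fault, frames {76,85,62,74}
62 → hit
84 → fault, frames {76,85,62,74,84}
74 → hit
76 → hit
85 → hit
74 → hit
57 → fault, evict 76, frames {85,62,74,84,57}
74 → hit
84 → hit
57 → hit
62 → hit
Page faults: 6.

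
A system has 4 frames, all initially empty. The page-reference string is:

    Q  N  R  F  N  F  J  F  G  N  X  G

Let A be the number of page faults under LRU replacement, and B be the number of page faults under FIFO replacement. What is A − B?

-1

Under LRU: F F F F . . F . F . F . → 7 faults.
Under FIFO: F F F F . . F . F F F . → 8 faults.
A − B = 7 − 8 = -1.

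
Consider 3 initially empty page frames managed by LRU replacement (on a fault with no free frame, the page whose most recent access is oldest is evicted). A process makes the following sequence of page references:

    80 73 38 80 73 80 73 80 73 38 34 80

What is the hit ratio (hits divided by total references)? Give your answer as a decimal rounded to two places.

80: miss, frames [80]
73: miss, frames [80, 73]
38: miss, frames [80, 73, 38]
80: hit
73: hit
80: hit
73: hit
80: hit
73: hit
38: hit
34: miss, evict 80, frames [73, 38, 34]
80: miss, evict 73, frames [38, 34, 80]
Hits: 7 of 12 references → 7/12 = 0.5833.

0.58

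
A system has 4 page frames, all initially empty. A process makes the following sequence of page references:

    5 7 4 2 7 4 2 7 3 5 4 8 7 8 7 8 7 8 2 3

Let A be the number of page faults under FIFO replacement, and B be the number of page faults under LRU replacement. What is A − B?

-1

Under FIFO: F F F F . . . . F F . F F . . . . . F F → 10 faults.
Under LRU: F F F F . . . . F F F F F . . . . . F F → 11 faults.
A − B = 10 − 11 = -1.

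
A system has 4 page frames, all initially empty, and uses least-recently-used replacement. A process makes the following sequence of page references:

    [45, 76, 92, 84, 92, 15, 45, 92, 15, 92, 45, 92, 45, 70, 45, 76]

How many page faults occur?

8

45 -> miss, frames (45)
76 -> miss, frames (45 76)
92 -> miss, frames (45 76 92)
84 -> miss, frames (45 76 92 84)
92 -> hit
15 -> miss, evict 45, frames (76 84 92 15)
45 -> miss, evict 76, frames (84 92 15 45)
92 -> hit
15 -> hit
92 -> hit
45 -> hit
92 -> hit
45 -> hit
70 -> miss, evict 84, frames (15 92 45 70)
45 -> hit
76 -> miss, evict 15, frames (92 70 45 76)
Page faults: 8.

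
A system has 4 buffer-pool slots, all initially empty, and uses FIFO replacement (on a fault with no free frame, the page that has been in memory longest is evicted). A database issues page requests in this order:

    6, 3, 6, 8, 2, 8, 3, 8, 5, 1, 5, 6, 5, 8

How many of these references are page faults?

8

6: miss, frames (6)
3: miss, frames (6 3)
6: hit
8: miss, frames (6 3 8)
2: miss, frames (6 3 8 2)
8: hit
3: hit
8: hit
5: miss, evict 6, frames (3 8 2 5)
1: miss, evict 3, frames (8 2 5 1)
5: hit
6: miss, evict 8, frames (2 5 1 6)
5: hit
8: miss, evict 2, frames (5 1 6 8)
Page faults: 8.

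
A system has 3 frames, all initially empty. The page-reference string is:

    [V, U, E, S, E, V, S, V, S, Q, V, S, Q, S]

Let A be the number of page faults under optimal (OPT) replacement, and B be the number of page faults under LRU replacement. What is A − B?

-1

Under OPT: F F F F . . . . . F . . . . → 5 faults.
Under LRU: F F F F . F . . . F . . . . → 6 faults.
A − B = 5 − 6 = -1.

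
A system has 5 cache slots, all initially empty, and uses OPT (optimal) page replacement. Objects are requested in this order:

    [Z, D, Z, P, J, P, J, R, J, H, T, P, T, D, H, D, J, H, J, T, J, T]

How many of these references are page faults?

Z → fault, frames (Z)
D → fault, frames (Z D)
Z → hit
P → fault, frames (Z D P)
J → fault, frames (Z D P J)
P → hit
J → hit
R → fault, frames (Z D P J R)
J → hit
H → fault, evict R, frames (Z D P J H)
T → fault, evict Z, frames (D P J H T)
P → hit
T → hit
D → hit
H → hit
D → hit
J → hit
H → hit
J → hit
T → hit
J → hit
T → hit
Page faults: 7.

7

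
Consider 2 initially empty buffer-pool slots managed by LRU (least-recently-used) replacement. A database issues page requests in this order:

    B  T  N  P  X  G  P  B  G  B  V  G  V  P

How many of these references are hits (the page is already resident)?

B → fault, frames {B}
T → fault, frames {B,T}
N → fault, evict B, frames {T,N}
P → fault, evict T, frames {N,P}
X → fault, evict N, frames {P,X}
G → fault, evict P, frames {X,G}
P → fault, evict X, frames {G,P}
B → fault, evict G, frames {P,B}
G → fault, evict P, frames {B,G}
B → hit
V → fault, evict G, frames {B,V}
G → fault, evict B, frames {V,G}
V → hit
P → fault, evict G, frames {V,P}
Hits: 2.

2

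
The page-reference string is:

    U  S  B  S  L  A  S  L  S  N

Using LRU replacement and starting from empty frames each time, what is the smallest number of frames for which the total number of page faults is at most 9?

f=1: 10 faults
f=2: 8 faults
f=3: 6 faults
f=4: 6 faults
f=5: 6 faults
f=6: 6 faults
Smallest f with faults ≤ 9 is 2.

2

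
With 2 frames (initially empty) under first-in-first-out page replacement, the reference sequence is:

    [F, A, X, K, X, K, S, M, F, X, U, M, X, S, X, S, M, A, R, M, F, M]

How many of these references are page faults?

F: fault, frames [F]
A: fault, frames [F, A]
X: fault, evict F, frames [A, X]
K: fault, evict A, frames [X, K]
X: hit
K: hit
S: fault, evict X, frames [K, S]
M: fault, evict K, frames [S, M]
F: fault, evict S, frames [M, F]
X: fault, evict M, frames [F, X]
U: fault, evict F, frames [X, U]
M: fault, evict X, frames [U, M]
X: fault, evict U, frames [M, X]
S: fault, evict M, frames [X, S]
X: hit
S: hit
M: fault, evict X, frames [S, M]
A: fault, evict S, frames [M, A]
R: fault, evict M, frames [A, R]
M: fault, evict A, frames [R, M]
F: fault, evict R, frames [M, F]
M: hit
Page faults: 17.

17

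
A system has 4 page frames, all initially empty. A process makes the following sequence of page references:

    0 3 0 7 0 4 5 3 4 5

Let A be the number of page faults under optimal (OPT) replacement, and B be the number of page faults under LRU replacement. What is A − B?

-1

Under OPT: F F . F . F F . . . → 5 faults.
Under LRU: F F . F . F F F . . → 6 faults.
A − B = 5 − 6 = -1.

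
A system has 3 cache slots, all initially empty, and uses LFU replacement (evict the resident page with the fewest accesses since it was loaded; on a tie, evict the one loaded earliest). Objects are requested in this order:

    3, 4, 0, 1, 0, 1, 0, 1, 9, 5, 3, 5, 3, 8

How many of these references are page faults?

10

3 → miss, frames {3}
4 → miss, frames {3,4}
0 → miss, frames {3,4,0}
1 → miss, evict 3, frames {4,0,1}
0 → hit
1 → hit
0 → hit
1 → hit
9 → miss, evict 4, frames {0,1,9}
5 → miss, evict 9, frames {0,1,5}
3 → miss, evict 5, frames {0,1,3}
5 → miss, evict 3, frames {0,1,5}
3 → miss, evict 5, frames {0,1,3}
8 → miss, evict 3, frames {0,1,8}
Page faults: 10.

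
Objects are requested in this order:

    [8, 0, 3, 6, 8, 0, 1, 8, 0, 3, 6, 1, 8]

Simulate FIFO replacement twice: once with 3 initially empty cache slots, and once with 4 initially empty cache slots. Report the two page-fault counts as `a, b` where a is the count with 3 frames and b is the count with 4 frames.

3 frames: F F F F F F F . . F F . F → 10 faults.
4 frames: F F F F . . F F F F F F F → 11 faults.
11 > 10: adding a frame increased faults — Belady's anomaly.

10, 11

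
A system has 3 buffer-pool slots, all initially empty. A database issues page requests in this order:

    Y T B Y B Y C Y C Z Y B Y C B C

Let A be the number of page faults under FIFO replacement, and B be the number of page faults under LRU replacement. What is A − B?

Under FIFO: F F F . . . F F . F . F . F . . → 8 faults.
Under LRU: F F F . . . F . . F . F . F . . → 7 faults.
A − B = 8 − 7 = 1.

1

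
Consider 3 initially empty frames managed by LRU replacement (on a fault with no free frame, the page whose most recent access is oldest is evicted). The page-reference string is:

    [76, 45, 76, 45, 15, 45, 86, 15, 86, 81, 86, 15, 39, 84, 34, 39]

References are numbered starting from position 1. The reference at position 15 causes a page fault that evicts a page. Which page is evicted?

15

pos 1: 76 -> miss, frames {76}
pos 2: 45 -> miss, frames {76,45}
pos 3: 76 -> hit
pos 4: 45 -> hit
pos 5: 15 -> miss, frames {76,45,15}
pos 6: 45 -> hit
pos 7: 86 -> miss, evict 76, frames {15,45,86}
pos 8: 15 -> hit
pos 9: 86 -> hit
pos 10: 81 -> miss, evict 45, frames {15,86,81}
pos 11: 86 -> hit
pos 12: 15 -> hit
pos 13: 39 -> miss, evict 81, frames {86,15,39}
pos 14: 84 -> miss, evict 86, frames {15,39,84}
pos 15: 34 -> miss, evict 15, frames {39,84,34}
At position 15, page 15 is evicted.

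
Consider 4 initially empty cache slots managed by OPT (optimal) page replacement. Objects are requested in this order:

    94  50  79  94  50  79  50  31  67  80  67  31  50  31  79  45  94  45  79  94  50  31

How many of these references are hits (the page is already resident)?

94 -> miss, frames (94)
50 -> miss, frames (94 50)
79 -> miss, frames (94 50 79)
94 -> hit
50 -> hit
79 -> hit
50 -> hit
31 -> miss, frames (94 50 79 31)
67 -> miss, evict 94, frames (50 79 31 67)
80 -> miss, evict 79, frames (50 31 67 80)
67 -> hit
31 -> hit
50 -> hit
31 -> hit
79 -> miss, evict 80, frames (50 31 67 79)
45 -> miss, evict 67, frames (50 31 79 45)
94 -> miss, evict 31, frames (50 79 45 94)
45 -> hit
79 -> hit
94 -> hit
50 -> hit
31 -> miss, evict 94, frames (50 79 45 31)
Hits: 12.

12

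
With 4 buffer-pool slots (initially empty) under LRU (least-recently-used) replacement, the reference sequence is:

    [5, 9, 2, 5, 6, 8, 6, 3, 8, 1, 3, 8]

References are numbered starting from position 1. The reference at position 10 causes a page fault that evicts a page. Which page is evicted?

5

pos 1: 5 -> fault, frames {5}
pos 2: 9 -> fault, frames {5,9}
pos 3: 2 -> fault, frames {5,9,2}
pos 4: 5 -> hit
pos 5: 6 -> fault, frames {9,2,5,6}
pos 6: 8 -> fault, evict 9, frames {2,5,6,8}
pos 7: 6 -> hit
pos 8: 3 -> fault, evict 2, frames {5,8,6,3}
pos 9: 8 -> hit
pos 10: 1 -> fault, evict 5, frames {6,3,8,1}
At position 10, page 5 is evicted.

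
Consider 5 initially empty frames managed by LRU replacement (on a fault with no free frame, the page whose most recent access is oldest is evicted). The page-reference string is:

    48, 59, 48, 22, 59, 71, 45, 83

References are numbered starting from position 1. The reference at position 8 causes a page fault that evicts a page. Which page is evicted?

pos 1: 48 -> fault, frames [48]
pos 2: 59 -> fault, frames [48, 59]
pos 3: 48 -> hit
pos 4: 22 -> fault, frames [59, 48, 22]
pos 5: 59 -> hit
pos 6: 71 -> fault, frames [48, 22, 59, 71]
pos 7: 45 -> fault, frames [48, 22, 59, 71, 45]
pos 8: 83 -> fault, evict 48, frames [22, 59, 71, 45, 83]
At position 8, page 48 is evicted.

48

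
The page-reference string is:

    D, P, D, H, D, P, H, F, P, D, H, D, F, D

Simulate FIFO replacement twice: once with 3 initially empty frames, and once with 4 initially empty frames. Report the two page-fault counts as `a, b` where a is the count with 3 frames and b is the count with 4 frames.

5, 4

3 frames: F F . F . . . F . F . . . . → 5 faults.
4 frames: F F . F . . . F . . . . . . → 4 faults.
4 < 5: adding a frame reduced faults, as is typical.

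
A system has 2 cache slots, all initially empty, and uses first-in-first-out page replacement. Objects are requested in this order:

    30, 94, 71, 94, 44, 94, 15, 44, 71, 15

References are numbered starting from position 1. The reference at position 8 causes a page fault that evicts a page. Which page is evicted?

94

pos 1: 30: fault, frames {30}
pos 2: 94: fault, frames {30,94}
pos 3: 71: fault, evict 30, frames {94,71}
pos 4: 94: hit
pos 5: 44: fault, evict 94, frames {71,44}
pos 6: 94: fault, evict 71, frames {44,94}
pos 7: 15: fault, evict 44, frames {94,15}
pos 8: 44: fault, evict 94, frames {15,44}
At position 8, page 94 is evicted.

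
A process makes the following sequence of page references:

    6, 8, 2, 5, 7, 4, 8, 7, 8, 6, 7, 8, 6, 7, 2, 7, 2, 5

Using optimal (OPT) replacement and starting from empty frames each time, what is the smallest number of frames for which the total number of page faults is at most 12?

f=1: 18 faults
f=2: 12 faults
f=3: 9 faults
f=4: 8 faults
f=5: 7 faults
f=6: 6 faults
Smallest f with faults ≤ 12 is 2.

2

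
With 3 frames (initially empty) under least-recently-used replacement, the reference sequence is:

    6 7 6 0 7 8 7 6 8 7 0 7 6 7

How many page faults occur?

7

6 -> miss, frames [6]
7 -> miss, frames [6, 7]
6 -> hit
0 -> miss, frames [7, 6, 0]
7 -> hit
8 -> miss, evict 6, frames [0, 7, 8]
7 -> hit
6 -> miss, evict 0, frames [8, 7, 6]
8 -> hit
7 -> hit
0 -> miss, evict 6, frames [8, 7, 0]
7 -> hit
6 -> miss, evict 8, frames [0, 7, 6]
7 -> hit
Page faults: 7.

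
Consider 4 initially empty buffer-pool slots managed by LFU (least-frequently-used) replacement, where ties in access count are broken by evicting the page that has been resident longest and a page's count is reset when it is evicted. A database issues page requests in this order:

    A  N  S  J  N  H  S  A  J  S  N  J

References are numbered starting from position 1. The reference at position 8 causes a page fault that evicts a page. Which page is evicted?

pos 1: A: fault, frames (A)
pos 2: N: fault, frames (A N)
pos 3: S: fault, frames (A N S)
pos 4: J: fault, frames (A N S J)
pos 5: N: hit
pos 6: H: fault, evict A, frames (N S J H)
pos 7: S: hit
pos 8: A: fault, evict J, frames (N S H A)
At position 8, page J is evicted.

J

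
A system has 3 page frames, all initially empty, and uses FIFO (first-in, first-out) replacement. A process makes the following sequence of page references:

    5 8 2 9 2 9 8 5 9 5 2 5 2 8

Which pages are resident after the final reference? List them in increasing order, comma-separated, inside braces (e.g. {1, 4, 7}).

{5, 8, 9}

5 -> fault, frames (5)
8 -> fault, frames (5 8)
2 -> fault, frames (5 8 2)
9 -> fault, evict 5, frames (8 2 9)
2 -> hit
9 -> hit
8 -> hit
5 -> fault, evict 8, frames (2 9 5)
9 -> hit
5 -> hit
2 -> hit
5 -> hit
2 -> hit
8 -> fault, evict 2, frames (9 5 8)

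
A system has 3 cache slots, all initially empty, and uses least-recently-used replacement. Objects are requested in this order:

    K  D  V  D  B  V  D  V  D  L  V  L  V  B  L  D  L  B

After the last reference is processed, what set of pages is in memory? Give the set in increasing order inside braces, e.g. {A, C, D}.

K -> fault, frames (K)
D -> fault, frames (K D)
V -> fault, frames (K D V)
D -> hit
B -> fault, evict K, frames (V D B)
V -> hit
D -> hit
V -> hit
D -> hit
L -> fault, evict B, frames (V D L)
V -> hit
L -> hit
V -> hit
B -> fault, evict D, frames (L V B)
L -> hit
D -> fault, evict V, frames (B L D)
L -> hit
B -> hit

{B, D, L}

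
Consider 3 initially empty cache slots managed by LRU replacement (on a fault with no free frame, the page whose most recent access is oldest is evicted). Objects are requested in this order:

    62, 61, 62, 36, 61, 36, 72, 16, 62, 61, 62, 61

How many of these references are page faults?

7

62 → miss, frames (62)
61 → miss, frames (62 61)
62 → hit
36 → miss, frames (61 62 36)
61 → hit
36 → hit
72 → miss, evict 62, frames (61 36 72)
16 → miss, evict 61, frames (36 72 16)
62 → miss, evict 36, frames (72 16 62)
61 → miss, evict 72, frames (16 62 61)
62 → hit
61 → hit
Page faults: 7.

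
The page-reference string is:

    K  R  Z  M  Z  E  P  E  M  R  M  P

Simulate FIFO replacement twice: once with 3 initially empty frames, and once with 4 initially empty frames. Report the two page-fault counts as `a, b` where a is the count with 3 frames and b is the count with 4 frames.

3 frames: F F F F . F F . . F F . → 8 faults.
4 frames: F F F F . F F . . F . . → 7 faults.
7 < 8: adding a frame reduced faults, as is typical.

8, 7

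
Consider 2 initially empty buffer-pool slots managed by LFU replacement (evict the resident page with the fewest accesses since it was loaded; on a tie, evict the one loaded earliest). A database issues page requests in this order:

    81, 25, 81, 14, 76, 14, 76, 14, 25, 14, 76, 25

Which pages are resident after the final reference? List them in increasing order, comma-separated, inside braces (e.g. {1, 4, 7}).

{25, 81}

81 -> fault, frames (81)
25 -> fault, frames (81 25)
81 -> hit
14 -> fault, evict 25, frames (81 14)
76 -> fault, evict 14, frames (81 76)
14 -> fault, evict 76, frames (81 14)
76 -> fault, evict 14, frames (81 76)
14 -> fault, evict 76, frames (81 14)
25 -> fault, evict 14, frames (81 25)
14 -> fault, evict 25, frames (81 14)
76 -> fault, evict 14, frames (81 76)
25 -> fault, evict 76, frames (81 25)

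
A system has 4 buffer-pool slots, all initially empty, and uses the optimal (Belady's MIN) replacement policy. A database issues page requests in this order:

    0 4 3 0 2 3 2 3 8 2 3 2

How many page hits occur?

0: miss, frames [0]
4: miss, frames [0, 4]
3: miss, frames [0, 4, 3]
0: hit
2: miss, frames [0, 4, 3, 2]
3: hit
2: hit
3: hit
8: miss, evict 4, frames [0, 3, 2, 8]
2: hit
3: hit
2: hit
Hits: 7.

7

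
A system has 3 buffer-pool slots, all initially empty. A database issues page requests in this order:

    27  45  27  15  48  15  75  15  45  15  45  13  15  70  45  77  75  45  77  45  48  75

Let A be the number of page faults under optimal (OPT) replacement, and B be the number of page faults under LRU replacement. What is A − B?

-3

Under OPT: F F . F F . F . . . . F . F . F F . . . F . → 10 faults.
Under LRU: F F . F F . F . F . . F . F F F F . . . F F → 13 faults.
A − B = 10 − 13 = -3.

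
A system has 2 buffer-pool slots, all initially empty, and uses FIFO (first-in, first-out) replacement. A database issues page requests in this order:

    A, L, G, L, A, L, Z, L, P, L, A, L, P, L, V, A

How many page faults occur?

13

A → miss, frames {A}
L → miss, frames {A,L}
G → miss, evict A, frames {L,G}
L → hit
A → miss, evict L, frames {G,A}
L → miss, evict G, frames {A,L}
Z → miss, evict A, frames {L,Z}
L → hit
P → miss, evict L, frames {Z,P}
L → miss, evict Z, frames {P,L}
A → miss, evict P, frames {L,A}
L → hit
P → miss, evict L, frames {A,P}
L → miss, evict A, frames {P,L}
V → miss, evict P, frames {L,V}
A → miss, evict L, frames {V,A}
Page faults: 13.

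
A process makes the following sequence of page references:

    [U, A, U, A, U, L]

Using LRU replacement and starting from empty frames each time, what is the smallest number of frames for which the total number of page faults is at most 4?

2

f=1: 6 faults
f=2: 3 faults
f=3: 3 faults
Smallest f with faults ≤ 4 is 2.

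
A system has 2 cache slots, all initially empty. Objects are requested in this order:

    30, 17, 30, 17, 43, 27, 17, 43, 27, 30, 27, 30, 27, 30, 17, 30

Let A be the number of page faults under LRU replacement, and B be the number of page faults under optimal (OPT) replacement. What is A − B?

Under LRU: F F . . F F F F F F . . . . F . → 9 faults.
Under OPT: F F . . F F . F . F . . . . F . → 7 faults.
A − B = 9 − 7 = 2.

2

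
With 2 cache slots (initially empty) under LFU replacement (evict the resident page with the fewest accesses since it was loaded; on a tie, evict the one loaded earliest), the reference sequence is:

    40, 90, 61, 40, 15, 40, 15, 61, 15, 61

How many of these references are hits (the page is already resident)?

4

40: fault, frames [40]
90: fault, frames [40, 90]
61: fault, evict 40, frames [90, 61]
40: fault, evict 90, frames [61, 40]
15: fault, evict 61, frames [40, 15]
40: hit
15: hit
61: fault, evict 40, frames [15, 61]
15: hit
61: hit
Hits: 4.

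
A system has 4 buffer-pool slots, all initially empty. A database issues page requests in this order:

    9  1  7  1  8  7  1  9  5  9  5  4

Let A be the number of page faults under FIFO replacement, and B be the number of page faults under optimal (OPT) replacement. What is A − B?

Under FIFO: F F F . F . . . F F . F → 7 faults.
Under OPT: F F F . F . . . F . . F → 6 faults.
A − B = 7 − 6 = 1.

1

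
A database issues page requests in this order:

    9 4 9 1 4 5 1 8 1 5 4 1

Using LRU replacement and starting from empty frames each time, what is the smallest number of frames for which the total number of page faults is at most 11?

f=1: 12 faults
f=2: 10 faults
f=3: 6 faults
f=4: 5 faults
f=5: 5 faults
Smallest f with faults ≤ 11 is 2.

2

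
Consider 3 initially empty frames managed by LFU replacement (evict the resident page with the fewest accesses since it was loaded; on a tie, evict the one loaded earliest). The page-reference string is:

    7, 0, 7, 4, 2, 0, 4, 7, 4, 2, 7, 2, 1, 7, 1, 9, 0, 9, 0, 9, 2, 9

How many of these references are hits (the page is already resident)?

7 → fault, frames [7]
0 → fault, frames [7, 0]
7 → hit
4 → fault, frames [7, 0, 4]
2 → fault, evict 0, frames [7, 4, 2]
0 → fault, evict 4, frames [7, 2, 0]
4 → fault, evict 2, frames [7, 0, 4]
7 → hit
4 → hit
2 → fault, evict 0, frames [7, 4, 2]
7 → hit
2 → hit
1 → fault, evict 4, frames [7, 2, 1]
7 → hit
1 → hit
9 → fault, evict 2, frames [7, 1, 9]
0 → fault, evict 9, frames [7, 1, 0]
9 → fault, evict 0, frames [7, 1, 9]
0 → fault, evict 9, frames [7, 1, 0]
9 → fault, evict 0, frames [7, 1, 9]
2 → fault, evict 9, frames [7, 1, 2]
9 → fault, evict 2, frames [7, 1, 9]
Hits: 7.

7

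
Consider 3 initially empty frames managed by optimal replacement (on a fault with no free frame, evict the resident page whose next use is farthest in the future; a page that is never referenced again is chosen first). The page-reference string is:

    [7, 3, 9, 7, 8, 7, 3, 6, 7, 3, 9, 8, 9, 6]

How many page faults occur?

7

7 → miss, frames (7)
3 → miss, frames (7 3)
9 → miss, frames (7 3 9)
7 → hit
8 → miss, evict 9, frames (7 3 8)
7 → hit
3 → hit
6 → miss, evict 8, frames (7 3 6)
7 → hit
3 → hit
9 → miss, evict 3, frames (7 6 9)
8 → miss, evict 7, frames (6 9 8)
9 → hit
6 → hit
Page faults: 7.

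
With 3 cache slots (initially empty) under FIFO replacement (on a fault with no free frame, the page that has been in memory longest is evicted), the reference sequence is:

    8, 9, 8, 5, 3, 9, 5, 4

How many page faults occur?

8 → miss, frames (8)
9 → miss, frames (8 9)
8 → hit
5 → miss, frames (8 9 5)
3 → miss, evict 8, frames (9 5 3)
9 → hit
5 → hit
4 → miss, evict 9, frames (5 3 4)
Page faults: 5.

5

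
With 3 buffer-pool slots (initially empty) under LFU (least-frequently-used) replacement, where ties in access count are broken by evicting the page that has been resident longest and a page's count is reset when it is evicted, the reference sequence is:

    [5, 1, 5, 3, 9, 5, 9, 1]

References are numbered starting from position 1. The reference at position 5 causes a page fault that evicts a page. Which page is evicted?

pos 1: 5 -> fault, frames (5)
pos 2: 1 -> fault, frames (5 1)
pos 3: 5 -> hit
pos 4: 3 -> fault, frames (5 1 3)
pos 5: 9 -> fault, evict 1, frames (5 3 9)
At position 5, page 1 is evicted.

1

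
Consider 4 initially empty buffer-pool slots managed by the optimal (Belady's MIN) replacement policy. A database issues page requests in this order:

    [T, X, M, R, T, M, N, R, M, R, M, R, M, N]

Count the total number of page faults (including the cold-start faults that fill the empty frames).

5

T → fault, frames (T)
X → fault, frames (T X)
M → fault, frames (T X M)
R → fault, frames (T X M R)
T → hit
M → hit
N → fault, evict X, frames (T M R N)
R → hit
M → hit
R → hit
M → hit
R → hit
M → hit
N → hit
Page faults: 5.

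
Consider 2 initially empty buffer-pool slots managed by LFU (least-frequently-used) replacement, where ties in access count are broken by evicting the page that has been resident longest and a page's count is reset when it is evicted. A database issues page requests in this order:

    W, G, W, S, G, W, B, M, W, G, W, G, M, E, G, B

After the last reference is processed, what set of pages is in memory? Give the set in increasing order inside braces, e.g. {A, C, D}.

W -> fault, frames (W)
G -> fault, frames (W G)
W -> hit
S -> fault, evict G, frames (W S)
G -> fault, evict S, frames (W G)
W -> hit
B -> fault, evict G, frames (W B)
M -> fault, evict B, frames (W M)
W -> hit
G -> fault, evict M, frames (W G)
W -> hit
G -> hit
M -> fault, evict G, frames (W M)
E -> fault, evict M, frames (W E)
G -> fault, evict E, frames (W G)
B -> fault, evict G, frames (W B)

{B, W}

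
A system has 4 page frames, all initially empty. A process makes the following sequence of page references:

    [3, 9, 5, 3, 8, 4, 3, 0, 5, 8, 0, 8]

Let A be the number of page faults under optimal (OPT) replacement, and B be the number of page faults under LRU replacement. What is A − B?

Under OPT: F F F . F F . F . . . . → 6 faults.
Under LRU: F F F . F F . F F F . . → 8 faults.
A − B = 6 − 8 = -2.

-2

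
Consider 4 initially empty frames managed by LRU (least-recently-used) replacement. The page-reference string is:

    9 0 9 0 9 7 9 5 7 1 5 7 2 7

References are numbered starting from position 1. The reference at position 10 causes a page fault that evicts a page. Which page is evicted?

0

pos 1: 9 -> miss, frames (9)
pos 2: 0 -> miss, frames (9 0)
pos 3: 9 -> hit
pos 4: 0 -> hit
pos 5: 9 -> hit
pos 6: 7 -> miss, frames (0 9 7)
pos 7: 9 -> hit
pos 8: 5 -> miss, frames (0 7 9 5)
pos 9: 7 -> hit
pos 10: 1 -> miss, evict 0, frames (9 5 7 1)
At position 10, page 0 is evicted.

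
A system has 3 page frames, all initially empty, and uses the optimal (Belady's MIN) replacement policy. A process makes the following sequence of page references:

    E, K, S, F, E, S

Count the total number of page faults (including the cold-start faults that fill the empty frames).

E -> miss, frames [E]
K -> miss, frames [E, K]
S -> miss, frames [E, K, S]
F -> miss, evict K, frames [E, S, F]
E -> hit
S -> hit
Page faults: 4.

4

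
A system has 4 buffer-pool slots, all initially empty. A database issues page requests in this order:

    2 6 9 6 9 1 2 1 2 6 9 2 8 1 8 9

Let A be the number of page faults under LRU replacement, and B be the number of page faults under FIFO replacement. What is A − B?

1

Under LRU: F F F . . F . . . . . . F F . . → 6 faults.
Under FIFO: F F F . . F . . . . . . F . . . → 5 faults.
A − B = 6 − 5 = 1.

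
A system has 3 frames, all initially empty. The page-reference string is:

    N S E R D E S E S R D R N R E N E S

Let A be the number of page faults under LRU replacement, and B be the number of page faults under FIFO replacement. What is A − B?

-1

Under LRU: F F F F F . F . . F F . F . F . . F → 11 faults.
Under FIFO: F F F F F . F F . F F . F . F . . F → 12 faults.
A − B = 11 − 12 = -1.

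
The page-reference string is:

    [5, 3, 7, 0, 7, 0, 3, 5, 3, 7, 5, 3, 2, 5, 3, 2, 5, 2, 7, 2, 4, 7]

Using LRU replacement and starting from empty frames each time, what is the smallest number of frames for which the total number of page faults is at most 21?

2

f=1: 22 faults
f=2: 17 faults
f=3: 9 faults
f=4: 6 faults
f=5: 6 faults
f=6: 6 faults
Smallest f with faults ≤ 21 is 2.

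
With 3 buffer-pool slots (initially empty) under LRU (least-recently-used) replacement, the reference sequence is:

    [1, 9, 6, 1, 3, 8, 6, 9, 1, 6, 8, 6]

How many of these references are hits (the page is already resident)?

1: miss, frames [1]
9: miss, frames [1, 9]
6: miss, frames [1, 9, 6]
1: hit
3: miss, evict 9, frames [6, 1, 3]
8: miss, evict 6, frames [1, 3, 8]
6: miss, evict 1, frames [3, 8, 6]
9: miss, evict 3, frames [8, 6, 9]
1: miss, evict 8, frames [6, 9, 1]
6: hit
8: miss, evict 9, frames [1, 6, 8]
6: hit
Hits: 3.

3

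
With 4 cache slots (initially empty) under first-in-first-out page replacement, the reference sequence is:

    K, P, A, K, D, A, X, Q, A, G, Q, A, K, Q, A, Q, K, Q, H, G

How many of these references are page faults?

10

K → miss, frames {K}
P → miss, frames {K,P}
A → miss, frames {K,P,A}
K → hit
D → miss, frames {K,P,A,D}
A → hit
X → miss, evict K, frames {P,A,D,X}
Q → miss, evict P, frames {A,D,X,Q}
A → hit
G → miss, evict A, frames {D,X,Q,G}
Q → hit
A → miss, evict D, frames {X,Q,G,A}
K → miss, evict X, frames {Q,G,A,K}
Q → hit
A → hit
Q → hit
K → hit
Q → hit
H → miss, evict Q, frames {G,A,K,H}
G → hit
Page faults: 10.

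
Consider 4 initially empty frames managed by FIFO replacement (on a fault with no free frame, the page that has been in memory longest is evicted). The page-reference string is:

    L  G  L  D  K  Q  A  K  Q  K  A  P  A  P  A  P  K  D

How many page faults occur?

8

L → fault, frames [L]
G → fault, frames [L, G]
L → hit
D → fault, frames [L, G, D]
K → fault, frames [L, G, D, K]
Q → fault, evict L, frames [G, D, K, Q]
A → fault, evict G, frames [D, K, Q, A]
K → hit
Q → hit
K → hit
A → hit
P → fault, evict D, frames [K, Q, A, P]
A → hit
P → hit
A → hit
P → hit
K → hit
D → fault, evict K, frames [Q, A, P, D]
Page faults: 8.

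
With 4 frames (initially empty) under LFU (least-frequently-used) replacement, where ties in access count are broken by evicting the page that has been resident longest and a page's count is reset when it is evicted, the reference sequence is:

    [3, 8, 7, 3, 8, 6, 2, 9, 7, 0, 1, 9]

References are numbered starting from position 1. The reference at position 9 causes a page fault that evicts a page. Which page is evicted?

2

pos 1: 3 -> miss, frames {3}
pos 2: 8 -> miss, frames {3,8}
pos 3: 7 -> miss, frames {3,8,7}
pos 4: 3 -> hit
pos 5: 8 -> hit
pos 6: 6 -> miss, frames {3,8,7,6}
pos 7: 2 -> miss, evict 7, frames {3,8,6,2}
pos 8: 9 -> miss, evict 6, frames {3,8,2,9}
pos 9: 7 -> miss, evict 2, frames {3,8,9,7}
At position 9, page 2 is evicted.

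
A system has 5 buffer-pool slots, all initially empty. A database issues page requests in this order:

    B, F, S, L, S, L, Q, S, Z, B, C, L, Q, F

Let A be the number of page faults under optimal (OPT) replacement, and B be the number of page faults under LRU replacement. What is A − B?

Under OPT: F F F F . . F . F . F . . . → 7 faults.
Under LRU: F F F F . . F . F F F F F F → 11 faults.
A − B = 7 − 11 = -4.

-4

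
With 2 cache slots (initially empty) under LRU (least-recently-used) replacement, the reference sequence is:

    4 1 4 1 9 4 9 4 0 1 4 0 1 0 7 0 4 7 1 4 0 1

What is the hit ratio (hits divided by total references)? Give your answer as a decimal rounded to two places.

0.27

4 -> miss, frames (4)
1 -> miss, frames (4 1)
4 -> hit
1 -> hit
9 -> miss, evict 4, frames (1 9)
4 -> miss, evict 1, frames (9 4)
9 -> hit
4 -> hit
0 -> miss, evict 9, frames (4 0)
1 -> miss, evict 4, frames (0 1)
4 -> miss, evict 0, frames (1 4)
0 -> miss, evict 1, frames (4 0)
1 -> miss, evict 4, frames (0 1)
0 -> hit
7 -> miss, evict 1, frames (0 7)
0 -> hit
4 -> miss, evict 7, frames (0 4)
7 -> miss, evict 0, frames (4 7)
1 -> miss, evict 4, frames (7 1)
4 -> miss, evict 7, frames (1 4)
0 -> miss, evict 1, frames (4 0)
1 -> miss, evict 4, frames (0 1)
Hits: 6 of 22 references → 6/22 = 0.2727.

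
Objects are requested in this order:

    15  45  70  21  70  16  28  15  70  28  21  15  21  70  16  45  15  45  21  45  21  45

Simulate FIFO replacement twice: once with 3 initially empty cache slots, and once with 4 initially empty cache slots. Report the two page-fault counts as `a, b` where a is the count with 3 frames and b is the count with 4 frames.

13, 12

3 frames: F F F F . F F F F . F . . . F F F . F . . . → 13 faults.
4 frames: F F F F . F F F F . F . . . F F F . . . . . → 12 faults.
12 < 13: adding a frame reduced faults, as is typical.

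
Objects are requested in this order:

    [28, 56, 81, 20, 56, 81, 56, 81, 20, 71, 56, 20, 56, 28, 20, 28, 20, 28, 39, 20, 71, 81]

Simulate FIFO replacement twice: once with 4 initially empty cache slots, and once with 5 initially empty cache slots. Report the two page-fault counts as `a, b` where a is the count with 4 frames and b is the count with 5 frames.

8, 6

4 frames: F F F F . . . . . F . . . F . . . . F . . F → 8 faults.
5 frames: F F F F . . . . . F . . . . . . . . F . . . → 6 faults.
6 < 8: adding a frame reduced faults, as is typical.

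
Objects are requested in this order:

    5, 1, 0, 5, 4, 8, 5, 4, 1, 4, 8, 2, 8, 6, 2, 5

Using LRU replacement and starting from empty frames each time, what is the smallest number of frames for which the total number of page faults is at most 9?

4

f=1: 16 faults
f=2: 14 faults
f=3: 10 faults
f=4: 9 faults
f=5: 8 faults
f=6: 7 faults
f=7: 7 faults
Smallest f with faults ≤ 9 is 4.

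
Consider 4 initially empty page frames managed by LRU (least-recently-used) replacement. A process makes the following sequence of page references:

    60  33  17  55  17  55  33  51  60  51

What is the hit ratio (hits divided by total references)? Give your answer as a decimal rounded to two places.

60 -> fault, frames (60)
33 -> fault, frames (60 33)
17 -> fault, frames (60 33 17)
55 -> fault, frames (60 33 17 55)
17 -> hit
55 -> hit
33 -> hit
51 -> fault, evict 60, frames (17 55 33 51)
60 -> fault, evict 17, frames (55 33 51 60)
51 -> hit
Hits: 4 of 10 references → 4/10 = 0.4000.

0.40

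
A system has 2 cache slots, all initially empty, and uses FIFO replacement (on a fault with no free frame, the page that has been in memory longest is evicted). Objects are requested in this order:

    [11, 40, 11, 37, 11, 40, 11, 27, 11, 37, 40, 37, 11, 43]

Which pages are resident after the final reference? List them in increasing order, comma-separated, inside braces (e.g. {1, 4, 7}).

{11, 43}

11 -> miss, frames [11]
40 -> miss, frames [11, 40]
11 -> hit
37 -> miss, evict 11, frames [40, 37]
11 -> miss, evict 40, frames [37, 11]
40 -> miss, evict 37, frames [11, 40]
11 -> hit
27 -> miss, evict 11, frames [40, 27]
11 -> miss, evict 40, frames [27, 11]
37 -> miss, evict 27, frames [11, 37]
40 -> miss, evict 11, frames [37, 40]
37 -> hit
11 -> miss, evict 37, frames [40, 11]
43 -> miss, evict 40, frames [11, 43]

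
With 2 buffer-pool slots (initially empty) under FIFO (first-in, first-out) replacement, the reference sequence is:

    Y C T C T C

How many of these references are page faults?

3

Y -> miss, frames [Y]
C -> miss, frames [Y, C]
T -> miss, evict Y, frames [C, T]
C -> hit
T -> hit
C -> hit
Page faults: 3.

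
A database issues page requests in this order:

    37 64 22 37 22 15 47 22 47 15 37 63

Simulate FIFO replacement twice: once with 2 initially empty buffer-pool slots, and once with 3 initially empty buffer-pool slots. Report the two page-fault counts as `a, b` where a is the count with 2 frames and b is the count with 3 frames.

10, 7

2 frames: F F F F . F F F . F F F → 10 faults.
3 frames: F F F . . F F . . . F F → 7 faults.
7 < 10: adding a frame reduced faults, as is typical.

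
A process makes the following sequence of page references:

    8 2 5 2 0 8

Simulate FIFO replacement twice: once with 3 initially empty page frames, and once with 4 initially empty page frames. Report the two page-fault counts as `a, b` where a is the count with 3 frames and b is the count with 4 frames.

3 frames: F F F . F F → 5 faults.
4 frames: F F F . F . → 4 faults.
4 < 5: adding a frame reduced faults, as is typical.

5, 4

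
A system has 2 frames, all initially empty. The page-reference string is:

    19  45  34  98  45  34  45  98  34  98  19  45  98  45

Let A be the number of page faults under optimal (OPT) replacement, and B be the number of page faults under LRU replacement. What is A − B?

-3

Under OPT: F F F F . F . F . . F F . . → 8 faults.
Under LRU: F F F F F F . F F . F F F . → 11 faults.
A − B = 8 − 11 = -3.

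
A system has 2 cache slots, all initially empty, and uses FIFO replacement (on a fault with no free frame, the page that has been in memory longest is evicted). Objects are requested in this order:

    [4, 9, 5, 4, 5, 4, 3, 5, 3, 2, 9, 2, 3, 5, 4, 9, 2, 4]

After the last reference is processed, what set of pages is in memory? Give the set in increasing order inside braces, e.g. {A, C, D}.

4 -> fault, frames (4)
9 -> fault, frames (4 9)
5 -> fault, evict 4, frames (9 5)
4 -> fault, evict 9, frames (5 4)
5 -> hit
4 -> hit
3 -> fault, evict 5, frames (4 3)
5 -> fault, evict 4, frames (3 5)
3 -> hit
2 -> fault, evict 3, frames (5 2)
9 -> fault, evict 5, frames (2 9)
2 -> hit
3 -> fault, evict 2, frames (9 3)
5 -> fault, evict 9, frames (3 5)
4 -> fault, evict 3, frames (5 4)
9 -> fault, evict 5, frames (4 9)
2 -> fault, evict 4, frames (9 2)
4 -> fault, evict 9, frames (2 4)

{2, 4}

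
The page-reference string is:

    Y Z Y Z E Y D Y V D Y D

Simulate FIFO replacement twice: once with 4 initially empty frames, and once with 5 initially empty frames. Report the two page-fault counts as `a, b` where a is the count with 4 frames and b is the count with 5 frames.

4 frames: F F . . F . F . F . F . → 6 faults.
5 frames: F F . . F . F . F . . . → 5 faults.
5 < 6: adding a frame reduced faults, as is typical.

6, 5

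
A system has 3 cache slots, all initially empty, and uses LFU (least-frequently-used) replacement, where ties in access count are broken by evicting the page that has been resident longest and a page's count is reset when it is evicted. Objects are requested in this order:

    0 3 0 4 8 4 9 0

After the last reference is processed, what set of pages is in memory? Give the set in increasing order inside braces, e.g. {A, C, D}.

{0, 4, 9}

0 → fault, frames {0}
3 → fault, frames {0,3}
0 → hit
4 → fault, frames {0,3,4}
8 → fault, evict 3, frames {0,4,8}
4 → hit
9 → fault, evict 8, frames {0,4,9}
0 → hit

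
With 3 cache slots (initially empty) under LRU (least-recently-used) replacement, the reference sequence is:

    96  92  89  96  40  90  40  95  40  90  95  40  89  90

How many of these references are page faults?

96 -> fault, frames [96]
92 -> fault, frames [96, 92]
89 -> fault, frames [96, 92, 89]
96 -> hit
40 -> fault, evict 92, frames [89, 96, 40]
90 -> fault, evict 89, frames [96, 40, 90]
40 -> hit
95 -> fault, evict 96, frames [90, 40, 95]
40 -> hit
90 -> hit
95 -> hit
40 -> hit
89 -> fault, evict 90, frames [95, 40, 89]
90 -> fault, evict 95, frames [40, 89, 90]
Page faults: 8.

8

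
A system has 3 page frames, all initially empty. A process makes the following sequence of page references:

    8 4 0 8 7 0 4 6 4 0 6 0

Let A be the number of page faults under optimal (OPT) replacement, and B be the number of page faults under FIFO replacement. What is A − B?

-2

Under OPT: F F F . F . . F . . . . → 5 faults.
Under FIFO: F F F . F . . F F F . . → 7 faults.
A − B = 5 − 7 = -2.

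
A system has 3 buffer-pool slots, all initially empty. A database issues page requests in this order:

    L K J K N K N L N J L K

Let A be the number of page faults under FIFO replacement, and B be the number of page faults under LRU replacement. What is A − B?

-1

Under FIFO: F F F . F . . F . . . F → 6 faults.
Under LRU: F F F . F . . F . F . F → 7 faults.
A − B = 6 − 7 = -1.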